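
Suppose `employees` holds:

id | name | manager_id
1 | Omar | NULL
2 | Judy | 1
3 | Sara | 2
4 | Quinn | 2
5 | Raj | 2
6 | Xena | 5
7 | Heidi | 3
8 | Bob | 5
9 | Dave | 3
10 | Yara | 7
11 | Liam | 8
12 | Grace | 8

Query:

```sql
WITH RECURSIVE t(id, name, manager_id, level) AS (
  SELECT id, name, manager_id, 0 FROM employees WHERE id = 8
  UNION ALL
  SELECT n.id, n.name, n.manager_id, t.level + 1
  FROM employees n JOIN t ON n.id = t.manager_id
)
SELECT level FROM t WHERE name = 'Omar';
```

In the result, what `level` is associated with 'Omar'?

3

Base: id=8 (Bob), manager_id=5, level 0.
Iteration 1: join on id=5 -> Raj (id 5, manager_id=2, level 1).
Iteration 2: join on id=2 -> Judy (id 2, manager_id=1, level 2).
Iteration 3: join on id=1 -> Omar (id 1, manager_id=NULL, level 3).
Iteration 4: manager_id is NULL; no match; recursion stops.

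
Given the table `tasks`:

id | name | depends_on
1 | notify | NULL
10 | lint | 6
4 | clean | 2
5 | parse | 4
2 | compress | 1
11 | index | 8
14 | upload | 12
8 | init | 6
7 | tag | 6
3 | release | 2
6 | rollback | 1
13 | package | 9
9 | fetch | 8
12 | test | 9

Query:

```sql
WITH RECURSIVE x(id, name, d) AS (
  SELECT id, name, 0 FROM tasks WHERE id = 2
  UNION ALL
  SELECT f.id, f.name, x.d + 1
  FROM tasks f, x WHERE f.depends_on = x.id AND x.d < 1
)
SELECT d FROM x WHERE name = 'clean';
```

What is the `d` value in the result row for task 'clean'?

Base: id=2 (compress) at d 0.
Iteration 1: rows with depends_on in {2} -> release (id 3, d 1), clean (id 4, d 1).
Iteration 2: d < 1 fails for all current rows; recursion stops.

1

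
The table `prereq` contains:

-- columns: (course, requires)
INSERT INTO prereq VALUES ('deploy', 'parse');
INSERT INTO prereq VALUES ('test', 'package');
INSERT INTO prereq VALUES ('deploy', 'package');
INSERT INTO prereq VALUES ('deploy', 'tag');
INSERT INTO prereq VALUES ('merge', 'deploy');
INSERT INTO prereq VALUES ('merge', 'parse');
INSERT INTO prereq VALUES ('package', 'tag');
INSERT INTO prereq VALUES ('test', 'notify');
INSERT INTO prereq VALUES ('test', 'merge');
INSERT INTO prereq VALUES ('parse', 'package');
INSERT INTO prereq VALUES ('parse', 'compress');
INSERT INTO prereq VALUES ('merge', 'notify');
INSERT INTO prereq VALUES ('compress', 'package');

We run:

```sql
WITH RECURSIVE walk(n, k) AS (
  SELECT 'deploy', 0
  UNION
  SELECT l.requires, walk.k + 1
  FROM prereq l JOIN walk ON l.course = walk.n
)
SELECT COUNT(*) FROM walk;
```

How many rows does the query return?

10

Base: (deploy, k=0).
Iteration 1: edges from {deploy} -> (package, k=1), (parse, k=1), (tag, k=1).
Iteration 2: edges from {package,parse,tag} -> (compress, k=2), (package, k=2), (tag, k=2).
Iteration 3: edges from {compress,package,tag} -> (package, k=3), (tag, k=3).
Iteration 4: edges from {package,tag} -> (tag, k=4).
Iteration 5: no outgoing edges from {tag}; recursion stops.
Total rows emitted: 10.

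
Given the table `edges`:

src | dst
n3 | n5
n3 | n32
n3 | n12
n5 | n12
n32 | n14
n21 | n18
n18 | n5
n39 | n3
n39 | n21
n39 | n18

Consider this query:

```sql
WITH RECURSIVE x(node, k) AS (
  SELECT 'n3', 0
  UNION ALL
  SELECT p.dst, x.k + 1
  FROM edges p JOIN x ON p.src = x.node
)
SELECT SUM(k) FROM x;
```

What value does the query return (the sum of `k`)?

7

Base: (n3, k=0).
Iteration 1: edges from {n3} -> (n12, k=1), (n32, k=1), (n5, k=1).
Iteration 2: edges from {n12,n32,n5} -> (n12, k=2), (n14, k=2).
Iteration 3: no outgoing edges from {n12,n14}; recursion stops.
SUM(k) = 0 + 1 + 1 + 1 + 2 + 2 = 7.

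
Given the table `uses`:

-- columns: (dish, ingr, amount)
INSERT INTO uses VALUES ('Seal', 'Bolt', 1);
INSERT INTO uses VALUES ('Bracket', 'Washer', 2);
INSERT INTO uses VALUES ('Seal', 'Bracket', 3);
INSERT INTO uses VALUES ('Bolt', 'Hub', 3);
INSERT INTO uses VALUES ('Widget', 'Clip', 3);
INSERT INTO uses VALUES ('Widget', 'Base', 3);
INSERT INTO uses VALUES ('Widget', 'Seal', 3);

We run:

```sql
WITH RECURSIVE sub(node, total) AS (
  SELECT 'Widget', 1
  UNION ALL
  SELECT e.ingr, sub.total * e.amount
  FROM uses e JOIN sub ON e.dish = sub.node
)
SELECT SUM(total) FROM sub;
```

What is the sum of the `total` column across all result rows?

49

Base: (Widget, total=1).
Iteration 1: components of {Widget} -> Base = 1*3 = 3, Clip = 1*3 = 3, Seal = 1*3 = 3.
Iteration 2: components of {Base,Clip,Seal} -> Bolt = 3*1 = 3, Bracket = 3*3 = 9.
Iteration 3: components of {Bolt,Bracket} -> Hub = 3*3 = 9, Washer = 9*2 = 18.
Iteration 4: no further components; recursion stops.
SUM(total) = 1 + 3 + 3 + 3 + 3 + 9 + 9 + 18 = 49.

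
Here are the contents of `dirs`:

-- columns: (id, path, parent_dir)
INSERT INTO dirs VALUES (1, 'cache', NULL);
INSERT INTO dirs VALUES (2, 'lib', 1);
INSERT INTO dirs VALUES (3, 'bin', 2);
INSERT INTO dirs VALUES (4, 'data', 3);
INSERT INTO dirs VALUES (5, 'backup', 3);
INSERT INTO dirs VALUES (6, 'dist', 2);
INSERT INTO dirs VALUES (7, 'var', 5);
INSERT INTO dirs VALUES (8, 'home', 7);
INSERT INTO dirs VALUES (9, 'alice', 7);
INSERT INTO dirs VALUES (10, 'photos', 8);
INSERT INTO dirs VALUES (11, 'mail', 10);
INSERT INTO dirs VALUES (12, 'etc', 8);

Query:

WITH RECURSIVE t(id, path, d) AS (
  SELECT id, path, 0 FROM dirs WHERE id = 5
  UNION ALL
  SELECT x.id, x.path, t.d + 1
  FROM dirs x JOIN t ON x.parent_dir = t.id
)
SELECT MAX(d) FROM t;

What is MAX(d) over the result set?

Base: id=5 (backup) at d 0.
Iteration 1: rows with parent_dir in {5} -> var (id 7, d 1).
Iteration 2: rows with parent_dir in {7} -> home (id 8, d 2), alice (id 9, d 2).
Iteration 3: rows with parent_dir in {8,9} -> photos (id 10, d 3), etc (id 12, d 3).
Iteration 4: rows with parent_dir in {10,12} -> mail (id 11, d 4).
Iteration 5: no rows with parent_dir in {11}; recursion stops.
d values: 0, 1, 2, 2, 3, 3, 4; the maximum is 4.

4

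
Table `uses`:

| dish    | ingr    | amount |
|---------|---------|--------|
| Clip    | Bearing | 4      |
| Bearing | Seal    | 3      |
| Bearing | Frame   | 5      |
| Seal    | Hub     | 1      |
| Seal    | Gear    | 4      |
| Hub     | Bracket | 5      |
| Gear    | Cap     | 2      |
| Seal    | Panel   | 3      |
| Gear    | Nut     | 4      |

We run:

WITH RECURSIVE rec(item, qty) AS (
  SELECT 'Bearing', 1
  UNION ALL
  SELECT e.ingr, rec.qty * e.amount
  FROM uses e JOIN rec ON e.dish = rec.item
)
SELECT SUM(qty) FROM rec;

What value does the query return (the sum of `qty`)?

120

Base: (Bearing, qty=1).
Iteration 1: components of {Bearing} -> Frame = 1*5 = 5, Seal = 1*3 = 3.
Iteration 2: components of {Frame,Seal} -> Gear = 3*4 = 12, Hub = 3*1 = 3, Panel = 3*3 = 9.
Iteration 3: components of {Gear,Hub,Panel} -> Bracket = 3*5 = 15, Cap = 12*2 = 24, Nut = 12*4 = 48.
Iteration 4: no further components; recursion stops.
SUM(qty) = 1 + 3 + 5 + 3 + 12 + 9 + 15 + 24 + 48 = 120.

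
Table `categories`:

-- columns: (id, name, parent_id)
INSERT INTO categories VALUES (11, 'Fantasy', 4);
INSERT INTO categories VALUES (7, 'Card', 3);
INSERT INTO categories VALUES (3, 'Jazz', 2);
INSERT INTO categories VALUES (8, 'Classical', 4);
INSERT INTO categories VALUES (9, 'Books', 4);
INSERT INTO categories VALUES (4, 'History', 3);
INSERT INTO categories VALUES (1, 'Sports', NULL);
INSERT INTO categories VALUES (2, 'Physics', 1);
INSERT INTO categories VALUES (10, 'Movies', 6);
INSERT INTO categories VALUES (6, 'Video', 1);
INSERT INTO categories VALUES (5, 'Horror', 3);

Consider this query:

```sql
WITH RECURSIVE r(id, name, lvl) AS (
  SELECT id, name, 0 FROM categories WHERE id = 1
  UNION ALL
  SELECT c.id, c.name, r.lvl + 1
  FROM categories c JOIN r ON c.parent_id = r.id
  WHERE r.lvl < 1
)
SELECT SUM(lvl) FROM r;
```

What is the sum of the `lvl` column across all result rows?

Base: id=1 (Sports) at lvl 0.
Iteration 1: rows with parent_id in {1} -> Physics (id 2, lvl 1), Video (id 6, lvl 1).
Iteration 2: lvl < 1 fails for all current rows; recursion stops.
SUM(lvl) = 0 + 1 + 1 = 2.

2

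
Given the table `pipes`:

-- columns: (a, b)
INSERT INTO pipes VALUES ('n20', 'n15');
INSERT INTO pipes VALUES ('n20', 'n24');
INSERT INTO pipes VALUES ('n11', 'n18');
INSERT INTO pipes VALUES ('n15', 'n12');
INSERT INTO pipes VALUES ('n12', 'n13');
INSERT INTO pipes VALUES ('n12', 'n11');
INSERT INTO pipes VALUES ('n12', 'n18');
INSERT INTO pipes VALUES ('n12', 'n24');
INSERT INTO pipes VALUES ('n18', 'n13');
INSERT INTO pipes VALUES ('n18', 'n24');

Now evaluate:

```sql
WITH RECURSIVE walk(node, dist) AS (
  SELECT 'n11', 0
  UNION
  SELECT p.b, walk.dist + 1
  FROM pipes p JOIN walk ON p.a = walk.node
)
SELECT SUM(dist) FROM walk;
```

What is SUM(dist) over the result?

5

Base: (n11, dist=0).
Iteration 1: edges from {n11} -> (n18, dist=1).
Iteration 2: edges from {n18} -> (n13, dist=2), (n24, dist=2).
Iteration 3: no outgoing edges from {n13,n24}; recursion stops.
SUM(dist) = 0 + 1 + 2 + 2 = 5.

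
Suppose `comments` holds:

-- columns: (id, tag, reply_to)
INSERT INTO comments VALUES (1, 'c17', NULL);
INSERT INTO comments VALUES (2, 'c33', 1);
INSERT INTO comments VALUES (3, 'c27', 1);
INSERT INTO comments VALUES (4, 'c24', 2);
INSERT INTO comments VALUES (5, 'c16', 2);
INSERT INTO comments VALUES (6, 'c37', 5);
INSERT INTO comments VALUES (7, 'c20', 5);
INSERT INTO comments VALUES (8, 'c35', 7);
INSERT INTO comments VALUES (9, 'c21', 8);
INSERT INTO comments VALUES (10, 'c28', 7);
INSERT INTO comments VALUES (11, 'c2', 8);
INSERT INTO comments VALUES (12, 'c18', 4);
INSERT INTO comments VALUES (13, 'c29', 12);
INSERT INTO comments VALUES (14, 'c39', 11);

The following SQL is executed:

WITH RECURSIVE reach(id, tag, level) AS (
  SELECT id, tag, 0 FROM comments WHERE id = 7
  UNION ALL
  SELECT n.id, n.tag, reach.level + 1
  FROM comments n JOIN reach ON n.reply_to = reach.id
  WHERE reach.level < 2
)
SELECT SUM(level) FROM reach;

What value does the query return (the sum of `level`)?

6

Base: id=7 (c20) at level 0.
Iteration 1: rows with reply_to in {7} -> c35 (id 8, level 1), c28 (id 10, level 1).
Iteration 2: rows with reply_to in {8,10} -> c21 (id 9, level 2), c2 (id 11, level 2).
Iteration 3: level < 2 fails for all current rows; recursion stops.
SUM(level) = 0 + 1 + 1 + 2 + 2 = 6.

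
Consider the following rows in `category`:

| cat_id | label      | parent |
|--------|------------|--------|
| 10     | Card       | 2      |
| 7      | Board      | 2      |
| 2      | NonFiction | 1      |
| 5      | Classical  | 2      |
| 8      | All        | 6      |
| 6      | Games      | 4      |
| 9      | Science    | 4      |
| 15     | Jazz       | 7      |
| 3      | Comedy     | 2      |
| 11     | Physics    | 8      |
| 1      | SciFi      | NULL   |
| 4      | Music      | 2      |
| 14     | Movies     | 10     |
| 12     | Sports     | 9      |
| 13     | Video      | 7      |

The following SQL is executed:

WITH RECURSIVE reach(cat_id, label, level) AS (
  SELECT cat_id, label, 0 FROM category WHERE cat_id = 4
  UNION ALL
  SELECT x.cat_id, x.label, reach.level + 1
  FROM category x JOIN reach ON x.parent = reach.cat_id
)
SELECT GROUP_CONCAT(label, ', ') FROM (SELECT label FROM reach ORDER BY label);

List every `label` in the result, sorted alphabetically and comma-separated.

Base: cat_id=4 (Music) at level 0.
Iteration 1: rows with parent in {4} -> Games (id 6, level 1), Science (id 9, level 1).
Iteration 2: rows with parent in {6,9} -> All (id 8, level 2), Sports (id 12, level 2).
Iteration 3: rows with parent in {8,12} -> Physics (id 11, level 3).
Iteration 4: no rows with parent in {11}; recursion stops.

All, Games, Music, Physics, Science, Sports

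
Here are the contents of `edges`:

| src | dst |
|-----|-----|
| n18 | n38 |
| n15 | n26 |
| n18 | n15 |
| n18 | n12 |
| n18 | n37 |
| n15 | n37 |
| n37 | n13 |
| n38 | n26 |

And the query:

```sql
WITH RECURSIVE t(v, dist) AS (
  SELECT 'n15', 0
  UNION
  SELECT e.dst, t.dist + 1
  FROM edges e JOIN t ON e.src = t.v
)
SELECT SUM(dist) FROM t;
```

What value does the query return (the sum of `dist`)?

Base: (n15, dist=0).
Iteration 1: edges from {n15} -> (n26, dist=1), (n37, dist=1).
Iteration 2: edges from {n26,n37} -> (n13, dist=2).
Iteration 3: no outgoing edges from {n13}; recursion stops.
SUM(dist) = 0 + 1 + 1 + 2 = 4.

4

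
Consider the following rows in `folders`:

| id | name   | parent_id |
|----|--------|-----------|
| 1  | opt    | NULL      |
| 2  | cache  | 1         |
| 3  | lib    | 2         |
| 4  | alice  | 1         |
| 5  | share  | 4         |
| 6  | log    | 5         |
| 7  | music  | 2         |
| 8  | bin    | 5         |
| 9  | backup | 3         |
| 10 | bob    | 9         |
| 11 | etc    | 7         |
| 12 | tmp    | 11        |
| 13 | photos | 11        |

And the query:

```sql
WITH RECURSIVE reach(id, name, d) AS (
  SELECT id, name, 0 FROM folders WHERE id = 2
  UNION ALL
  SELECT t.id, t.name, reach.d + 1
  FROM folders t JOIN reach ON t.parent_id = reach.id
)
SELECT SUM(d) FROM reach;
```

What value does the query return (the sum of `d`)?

Base: id=2 (cache) at d 0.
Iteration 1: rows with parent_id in {2} -> lib (id 3, d 1), music (id 7, d 1).
Iteration 2: rows with parent_id in {3,7} -> backup (id 9, d 2), etc (id 11, d 2).
Iteration 3: rows with parent_id in {9,11} -> bob (id 10, d 3), tmp (id 12, d 3), photos (id 13, d 3).
Iteration 4: no rows with parent_id in {10,12,13}; recursion stops.
SUM(d) = 0 + 1 + 1 + 2 + 2 + 3 + 3 + 3 = 15.

15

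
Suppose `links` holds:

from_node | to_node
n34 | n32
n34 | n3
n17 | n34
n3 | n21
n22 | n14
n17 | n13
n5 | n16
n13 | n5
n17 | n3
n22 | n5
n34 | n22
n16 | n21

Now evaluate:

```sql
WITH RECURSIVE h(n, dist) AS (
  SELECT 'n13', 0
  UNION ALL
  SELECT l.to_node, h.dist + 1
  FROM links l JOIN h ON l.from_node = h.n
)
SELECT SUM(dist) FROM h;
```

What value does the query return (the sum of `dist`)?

6

Base: (n13, dist=0).
Iteration 1: edges from {n13} -> (n5, dist=1).
Iteration 2: edges from {n5} -> (n16, dist=2).
Iteration 3: edges from {n16} -> (n21, dist=3).
Iteration 4: no outgoing edges from {n21}; recursion stops.
SUM(dist) = 0 + 1 + 2 + 3 = 6.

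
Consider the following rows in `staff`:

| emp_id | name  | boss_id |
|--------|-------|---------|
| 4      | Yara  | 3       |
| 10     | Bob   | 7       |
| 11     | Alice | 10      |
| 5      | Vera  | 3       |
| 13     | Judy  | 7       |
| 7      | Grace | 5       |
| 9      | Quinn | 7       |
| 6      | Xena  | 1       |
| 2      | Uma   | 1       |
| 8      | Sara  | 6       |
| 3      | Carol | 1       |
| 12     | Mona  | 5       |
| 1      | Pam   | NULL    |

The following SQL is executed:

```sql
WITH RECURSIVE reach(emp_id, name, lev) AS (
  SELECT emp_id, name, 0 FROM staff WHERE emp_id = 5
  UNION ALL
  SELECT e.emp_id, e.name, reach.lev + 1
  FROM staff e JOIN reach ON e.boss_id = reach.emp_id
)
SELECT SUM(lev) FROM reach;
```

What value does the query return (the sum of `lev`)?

11

Base: emp_id=5 (Vera) at lev 0.
Iteration 1: rows with boss_id in {5} -> Grace (id 7, lev 1), Mona (id 12, lev 1).
Iteration 2: rows with boss_id in {7,12} -> Quinn (id 9, lev 2), Bob (id 10, lev 2), Judy (id 13, lev 2).
Iteration 3: rows with boss_id in {9,10,13} -> Alice (id 11, lev 3).
Iteration 4: no rows with boss_id in {11}; recursion stops.
SUM(lev) = 0 + 1 + 1 + 2 + 2 + 2 + 3 = 11.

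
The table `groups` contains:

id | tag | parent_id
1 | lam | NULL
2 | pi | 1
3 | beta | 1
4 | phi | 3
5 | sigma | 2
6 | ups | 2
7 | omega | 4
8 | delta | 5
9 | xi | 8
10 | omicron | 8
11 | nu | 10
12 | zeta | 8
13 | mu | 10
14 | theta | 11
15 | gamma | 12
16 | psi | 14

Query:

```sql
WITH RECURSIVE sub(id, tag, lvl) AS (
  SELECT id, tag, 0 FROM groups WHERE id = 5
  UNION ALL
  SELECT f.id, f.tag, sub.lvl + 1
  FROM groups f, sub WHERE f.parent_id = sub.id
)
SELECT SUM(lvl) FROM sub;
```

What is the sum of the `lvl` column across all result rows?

Base: id=5 (sigma) at lvl 0.
Iteration 1: rows with parent_id in {5} -> delta (id 8, lvl 1).
Iteration 2: rows with parent_id in {8} -> xi (id 9, lvl 2), omicron (id 10, lvl 2), zeta (id 12, lvl 2).
Iteration 3: rows with parent_id in {9,10,12} -> nu (id 11, lvl 3), mu (id 13, lvl 3), gamma (id 15, lvl 3).
Iteration 4: rows with parent_id in {11,13,15} -> theta (id 14, lvl 4).
Iteration 5: rows with parent_id in {14} -> psi (id 16, lvl 5).
Iteration 6: no rows with parent_id in {16}; recursion stops.
SUM(lvl) = 0 + 1 + 2 + 2 + 2 + 3 + 3 + 3 + 4 + 5 = 25.

25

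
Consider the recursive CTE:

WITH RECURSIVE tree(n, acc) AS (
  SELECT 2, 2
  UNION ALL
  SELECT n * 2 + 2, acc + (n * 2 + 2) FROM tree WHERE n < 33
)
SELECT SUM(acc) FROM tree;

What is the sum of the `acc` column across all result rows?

Base: n=2, acc=2.
Iteration 1: 2 < 33 holds -> n = 2 * 2 + 2 = 6, acc = 2 + 6 = 8.
Iteration 2: 6 < 33 holds -> n = 6 * 2 + 2 = 14, acc = 8 + 14 = 22.
Iteration 3: 14 < 33 holds -> n = 14 * 2 + 2 = 30, acc = 22 + 30 = 52.
Iteration 4: 30 < 33 holds -> n = 30 * 2 + 2 = 62, acc = 52 + 62 = 114.
Iteration 5: 62 < 33 fails; recursion stops.
SUM(acc) = 2 + 8 + 22 + 52 + 114 = 198.

198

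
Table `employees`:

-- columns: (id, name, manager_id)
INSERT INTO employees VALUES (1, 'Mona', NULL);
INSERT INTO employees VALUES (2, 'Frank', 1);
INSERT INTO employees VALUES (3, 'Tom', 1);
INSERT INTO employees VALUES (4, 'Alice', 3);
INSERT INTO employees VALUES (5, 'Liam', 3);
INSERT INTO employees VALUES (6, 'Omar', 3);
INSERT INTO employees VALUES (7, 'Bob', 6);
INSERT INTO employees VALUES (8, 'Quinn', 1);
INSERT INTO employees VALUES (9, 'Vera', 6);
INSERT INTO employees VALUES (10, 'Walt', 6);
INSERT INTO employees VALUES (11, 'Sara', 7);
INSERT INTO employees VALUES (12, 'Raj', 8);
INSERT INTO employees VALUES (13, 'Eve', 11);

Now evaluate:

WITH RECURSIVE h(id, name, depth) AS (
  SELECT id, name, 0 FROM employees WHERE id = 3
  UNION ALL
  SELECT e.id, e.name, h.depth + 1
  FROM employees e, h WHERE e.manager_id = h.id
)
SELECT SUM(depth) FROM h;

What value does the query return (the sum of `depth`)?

Base: id=3 (Tom) at depth 0.
Iteration 1: rows with manager_id in {3} -> Alice (id 4, depth 1), Liam (id 5, depth 1), Omar (id 6, depth 1).
Iteration 2: rows with manager_id in {4,5,6} -> Bob (id 7, depth 2), Vera (id 9, depth 2), Walt (id 10, depth 2).
Iteration 3: rows with manager_id in {7,9,10} -> Sara (id 11, depth 3).
Iteration 4: rows with manager_id in {11} -> Eve (id 13, depth 4).
Iteration 5: no rows with manager_id in {13}; recursion stops.
SUM(depth) = 0 + 1 + 1 + 1 + 2 + 2 + 2 + 3 + 4 = 16.

16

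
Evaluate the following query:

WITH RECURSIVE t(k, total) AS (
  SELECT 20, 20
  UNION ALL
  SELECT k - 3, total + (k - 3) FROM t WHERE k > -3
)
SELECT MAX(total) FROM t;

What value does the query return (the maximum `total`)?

Base: k=20, total=20.
Iteration 1: 20 > -3 holds -> k = 20 - 3 = 17, total = 20 + 17 = 37.
Iteration 2: 17 > -3 holds -> k = 17 - 3 = 14, total = 37 + 14 = 51.
Iteration 3: 14 > -3 holds -> k = 14 - 3 = 11, total = 51 + 11 = 62.
Iteration 4: 11 > -3 holds -> k = 11 - 3 = 8, total = 62 + 8 = 70.
Iteration 5: 8 > -3 holds -> k = 8 - 3 = 5, total = 70 + 5 = 75.
Iteration 6: 5 > -3 holds -> k = 5 - 3 = 2, total = 75 + 2 = 77.
Iteration 7: 2 > -3 holds -> k = 2 - 3 = -1, total = 77 + -1 = 76.
Iteration 8: -1 > -3 holds -> k = -1 - 3 = -4, total = 76 + -4 = 72.
Iteration 9: -4 > -3 fails; recursion stops.
total values: 20, 37, 51, 62, 70, 75, 77, 76, 72; the maximum is 77.

77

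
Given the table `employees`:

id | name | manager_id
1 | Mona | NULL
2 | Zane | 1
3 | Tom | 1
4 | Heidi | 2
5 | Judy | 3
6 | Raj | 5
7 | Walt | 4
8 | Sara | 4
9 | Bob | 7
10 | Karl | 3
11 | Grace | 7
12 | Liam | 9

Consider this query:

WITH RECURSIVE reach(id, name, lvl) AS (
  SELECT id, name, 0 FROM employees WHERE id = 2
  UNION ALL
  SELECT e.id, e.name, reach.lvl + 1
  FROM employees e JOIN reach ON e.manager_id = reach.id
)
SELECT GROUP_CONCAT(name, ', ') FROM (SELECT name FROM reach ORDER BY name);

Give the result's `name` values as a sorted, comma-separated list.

Bob, Grace, Heidi, Liam, Sara, Walt, Zane

Base: id=2 (Zane) at lvl 0.
Iteration 1: rows with manager_id in {2} -> Heidi (id 4, lvl 1).
Iteration 2: rows with manager_id in {4} -> Walt (id 7, lvl 2), Sara (id 8, lvl 2).
Iteration 3: rows with manager_id in {7,8} -> Bob (id 9, lvl 3), Grace (id 11, lvl 3).
Iteration 4: rows with manager_id in {9,11} -> Liam (id 12, lvl 4).
Iteration 5: no rows with manager_id in {12}; recursion stops.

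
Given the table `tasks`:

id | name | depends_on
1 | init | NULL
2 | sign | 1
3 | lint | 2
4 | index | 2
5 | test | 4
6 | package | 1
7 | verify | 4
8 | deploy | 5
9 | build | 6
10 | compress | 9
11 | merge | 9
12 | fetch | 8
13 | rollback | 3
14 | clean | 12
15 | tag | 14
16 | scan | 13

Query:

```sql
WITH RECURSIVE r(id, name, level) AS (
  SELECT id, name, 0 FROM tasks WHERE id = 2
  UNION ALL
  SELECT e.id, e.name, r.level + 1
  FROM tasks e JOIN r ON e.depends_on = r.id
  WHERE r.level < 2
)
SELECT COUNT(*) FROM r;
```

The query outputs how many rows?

6

Base: id=2 (sign) at level 0.
Iteration 1: rows with depends_on in {2} -> lint (id 3, level 1), index (id 4, level 1).
Iteration 2: rows with depends_on in {3,4} -> test (id 5, level 2), verify (id 7, level 2), rollback (id 13, level 2).
Iteration 3: level < 2 fails for all current rows; recursion stops.
Total rows emitted: 6.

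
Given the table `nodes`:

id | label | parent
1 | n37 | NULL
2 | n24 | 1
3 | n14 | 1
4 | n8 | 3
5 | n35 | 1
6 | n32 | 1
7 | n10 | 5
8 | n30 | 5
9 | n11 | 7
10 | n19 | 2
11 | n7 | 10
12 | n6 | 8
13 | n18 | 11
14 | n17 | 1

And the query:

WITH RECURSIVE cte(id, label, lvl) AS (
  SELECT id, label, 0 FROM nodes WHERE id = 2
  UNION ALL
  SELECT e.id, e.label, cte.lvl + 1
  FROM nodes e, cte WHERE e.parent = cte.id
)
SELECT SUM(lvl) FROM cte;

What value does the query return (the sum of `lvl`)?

6

Base: id=2 (n24) at lvl 0.
Iteration 1: rows with parent in {2} -> n19 (id 10, lvl 1).
Iteration 2: rows with parent in {10} -> n7 (id 11, lvl 2).
Iteration 3: rows with parent in {11} -> n18 (id 13, lvl 3).
Iteration 4: no rows with parent in {13}; recursion stops.
SUM(lvl) = 0 + 1 + 2 + 3 = 6.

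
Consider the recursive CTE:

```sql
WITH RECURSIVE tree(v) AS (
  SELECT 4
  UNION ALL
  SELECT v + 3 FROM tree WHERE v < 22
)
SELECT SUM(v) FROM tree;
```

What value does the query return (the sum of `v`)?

Base: v=4.
Iteration 1: 4 < 22 holds -> v = 4 + 3 = 7.
Iteration 2: 7 < 22 holds -> v = 7 + 3 = 10.
Iteration 3: 10 < 22 holds -> v = 10 + 3 = 13.
Iteration 4: 13 < 22 holds -> v = 13 + 3 = 16.
Iteration 5: 16 < 22 holds -> v = 16 + 3 = 19.
Iteration 6: 19 < 22 holds -> v = 19 + 3 = 22.
Iteration 7: 22 < 22 fails; recursion stops.
SUM(v) = 4 + 7 + 10 + 13 + 16 + 19 + 22 = 91.

91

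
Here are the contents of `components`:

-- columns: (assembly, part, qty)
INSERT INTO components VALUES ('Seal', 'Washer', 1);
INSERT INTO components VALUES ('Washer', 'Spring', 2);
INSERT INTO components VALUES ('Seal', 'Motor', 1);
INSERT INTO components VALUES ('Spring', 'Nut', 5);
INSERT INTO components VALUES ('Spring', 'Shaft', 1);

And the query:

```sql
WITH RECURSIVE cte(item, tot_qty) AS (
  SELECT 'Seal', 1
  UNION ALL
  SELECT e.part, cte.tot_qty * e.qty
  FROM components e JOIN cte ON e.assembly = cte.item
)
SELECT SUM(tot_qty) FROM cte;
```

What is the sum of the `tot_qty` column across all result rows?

Base: (Seal, tot_qty=1).
Iteration 1: components of {Seal} -> Motor = 1*1 = 1, Washer = 1*1 = 1.
Iteration 2: components of {Motor,Washer} -> Spring = 1*2 = 2.
Iteration 3: components of {Spring} -> Nut = 2*5 = 10, Shaft = 2*1 = 2.
Iteration 4: no further components; recursion stops.
SUM(tot_qty) = 1 + 1 + 1 + 2 + 10 + 2 = 17.

17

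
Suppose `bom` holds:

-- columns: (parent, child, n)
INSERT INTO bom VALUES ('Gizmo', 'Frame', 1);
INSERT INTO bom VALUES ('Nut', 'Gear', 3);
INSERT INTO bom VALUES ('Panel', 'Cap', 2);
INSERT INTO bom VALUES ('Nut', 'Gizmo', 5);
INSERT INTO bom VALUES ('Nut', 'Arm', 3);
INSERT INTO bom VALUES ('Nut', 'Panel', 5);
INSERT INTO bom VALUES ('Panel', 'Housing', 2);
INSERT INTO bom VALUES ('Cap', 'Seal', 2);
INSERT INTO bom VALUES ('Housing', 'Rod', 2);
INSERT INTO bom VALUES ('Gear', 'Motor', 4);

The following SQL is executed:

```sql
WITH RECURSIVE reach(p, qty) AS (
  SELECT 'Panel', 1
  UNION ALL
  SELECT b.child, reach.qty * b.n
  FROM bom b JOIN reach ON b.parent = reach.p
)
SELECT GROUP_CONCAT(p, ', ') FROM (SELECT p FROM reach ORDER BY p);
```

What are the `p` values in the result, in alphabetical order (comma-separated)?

Base: (Panel, qty=1).
Iteration 1: components of {Panel} -> Cap = 1*2 = 2, Housing = 1*2 = 2.
Iteration 2: components of {Cap,Housing} -> Rod = 2*2 = 4, Seal = 2*2 = 4.
Iteration 3: no further components; recursion stops.

Cap, Housing, Panel, Rod, Seal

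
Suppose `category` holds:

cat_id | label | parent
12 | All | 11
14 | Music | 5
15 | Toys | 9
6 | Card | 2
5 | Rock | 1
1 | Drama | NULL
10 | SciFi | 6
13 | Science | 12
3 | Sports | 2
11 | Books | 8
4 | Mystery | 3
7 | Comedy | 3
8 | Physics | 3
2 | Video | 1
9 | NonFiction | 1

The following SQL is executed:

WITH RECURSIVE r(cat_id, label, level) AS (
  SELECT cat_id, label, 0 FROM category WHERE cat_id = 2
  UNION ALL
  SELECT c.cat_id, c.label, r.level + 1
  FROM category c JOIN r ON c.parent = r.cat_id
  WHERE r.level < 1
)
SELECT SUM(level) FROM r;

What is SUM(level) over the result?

Base: cat_id=2 (Video) at level 0.
Iteration 1: rows with parent in {2} -> Sports (id 3, level 1), Card (id 6, level 1).
Iteration 2: level < 1 fails for all current rows; recursion stops.
SUM(level) = 0 + 1 + 1 = 2.

2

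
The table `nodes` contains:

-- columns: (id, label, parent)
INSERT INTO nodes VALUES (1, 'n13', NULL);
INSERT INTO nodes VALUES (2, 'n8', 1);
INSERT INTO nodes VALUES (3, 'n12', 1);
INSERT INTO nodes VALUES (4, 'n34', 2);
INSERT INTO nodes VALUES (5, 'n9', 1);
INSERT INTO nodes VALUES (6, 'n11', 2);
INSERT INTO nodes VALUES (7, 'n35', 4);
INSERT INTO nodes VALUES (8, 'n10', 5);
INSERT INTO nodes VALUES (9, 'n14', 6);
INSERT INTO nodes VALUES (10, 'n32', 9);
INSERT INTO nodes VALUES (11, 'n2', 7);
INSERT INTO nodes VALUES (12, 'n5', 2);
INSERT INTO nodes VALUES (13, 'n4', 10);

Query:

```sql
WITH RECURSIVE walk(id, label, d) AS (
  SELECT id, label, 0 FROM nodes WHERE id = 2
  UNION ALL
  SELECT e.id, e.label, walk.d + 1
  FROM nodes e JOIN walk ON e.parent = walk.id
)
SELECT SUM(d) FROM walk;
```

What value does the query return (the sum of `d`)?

Base: id=2 (n8) at d 0.
Iteration 1: rows with parent in {2} -> n34 (id 4, d 1), n11 (id 6, d 1), n5 (id 12, d 1).
Iteration 2: rows with parent in {4,6,12} -> n35 (id 7, d 2), n14 (id 9, d 2).
Iteration 3: rows with parent in {7,9} -> n32 (id 10, d 3), n2 (id 11, d 3).
Iteration 4: rows with parent in {10,11} -> n4 (id 13, d 4).
Iteration 5: no rows with parent in {13}; recursion stops.
SUM(d) = 0 + 1 + 1 + 1 + 2 + 2 + 3 + 3 + 4 = 17.

17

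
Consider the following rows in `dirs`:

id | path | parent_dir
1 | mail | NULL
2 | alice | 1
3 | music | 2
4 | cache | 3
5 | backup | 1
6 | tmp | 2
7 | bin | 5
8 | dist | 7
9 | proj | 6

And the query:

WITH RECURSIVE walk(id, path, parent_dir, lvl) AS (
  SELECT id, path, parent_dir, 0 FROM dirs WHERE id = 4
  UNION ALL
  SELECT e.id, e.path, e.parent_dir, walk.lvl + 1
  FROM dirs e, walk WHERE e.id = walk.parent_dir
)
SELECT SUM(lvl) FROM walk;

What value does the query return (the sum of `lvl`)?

Base: id=4 (cache), parent_dir=3, lvl 0.
Iteration 1: join on id=3 -> music (id 3, parent_dir=2, lvl 1).
Iteration 2: join on id=2 -> alice (id 2, parent_dir=1, lvl 2).
Iteration 3: join on id=1 -> mail (id 1, parent_dir=NULL, lvl 3).
Iteration 4: parent_dir is NULL; no match; recursion stops.
SUM(lvl) = 0 + 1 + 2 + 3 = 6.

6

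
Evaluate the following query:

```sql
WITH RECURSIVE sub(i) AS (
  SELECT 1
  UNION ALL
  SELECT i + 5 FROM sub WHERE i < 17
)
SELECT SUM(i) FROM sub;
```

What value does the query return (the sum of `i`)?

55

Base: i=1.
Iteration 1: 1 < 17 holds -> i = 1 + 5 = 6.
Iteration 2: 6 < 17 holds -> i = 6 + 5 = 11.
Iteration 3: 11 < 17 holds -> i = 11 + 5 = 16.
Iteration 4: 16 < 17 holds -> i = 16 + 5 = 21.
Iteration 5: 21 < 17 fails; recursion stops.
SUM(i) = 1 + 6 + 11 + 16 + 21 = 55.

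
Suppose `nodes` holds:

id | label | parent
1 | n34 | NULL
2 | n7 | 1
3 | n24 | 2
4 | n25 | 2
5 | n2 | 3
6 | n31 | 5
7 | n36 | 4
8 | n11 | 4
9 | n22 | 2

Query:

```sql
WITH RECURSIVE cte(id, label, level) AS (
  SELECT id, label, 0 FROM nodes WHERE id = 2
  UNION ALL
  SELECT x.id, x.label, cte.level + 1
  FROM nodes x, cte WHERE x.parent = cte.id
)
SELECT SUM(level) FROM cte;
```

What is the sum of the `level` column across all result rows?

Base: id=2 (n7) at level 0.
Iteration 1: rows with parent in {2} -> n24 (id 3, level 1), n25 (id 4, level 1), n22 (id 9, level 1).
Iteration 2: rows with parent in {3,4,9} -> n2 (id 5, level 2), n36 (id 7, level 2), n11 (id 8, level 2).
Iteration 3: rows with parent in {5,7,8} -> n31 (id 6, level 3).
Iteration 4: no rows with parent in {6}; recursion stops.
SUM(level) = 0 + 1 + 1 + 1 + 2 + 2 + 2 + 3 = 12.

12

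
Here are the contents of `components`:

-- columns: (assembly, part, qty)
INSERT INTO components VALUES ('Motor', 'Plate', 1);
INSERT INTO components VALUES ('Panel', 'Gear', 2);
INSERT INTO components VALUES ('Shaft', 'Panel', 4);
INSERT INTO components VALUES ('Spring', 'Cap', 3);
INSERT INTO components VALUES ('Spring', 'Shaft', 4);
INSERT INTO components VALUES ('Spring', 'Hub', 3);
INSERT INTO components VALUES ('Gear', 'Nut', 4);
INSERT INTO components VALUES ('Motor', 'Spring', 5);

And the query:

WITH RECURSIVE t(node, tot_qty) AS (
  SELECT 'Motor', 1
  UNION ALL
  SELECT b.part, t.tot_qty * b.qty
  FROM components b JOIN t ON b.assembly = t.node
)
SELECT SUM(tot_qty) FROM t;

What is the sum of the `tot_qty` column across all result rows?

937

Base: (Motor, tot_qty=1).
Iteration 1: components of {Motor} -> Plate = 1*1 = 1, Spring = 1*5 = 5.
Iteration 2: components of {Plate,Spring} -> Cap = 5*3 = 15, Hub = 5*3 = 15, Shaft = 5*4 = 20.
Iteration 3: components of {Cap,Hub,Shaft} -> Panel = 20*4 = 80.
Iteration 4: components of {Panel} -> Gear = 80*2 = 160.
Iteration 5: components of {Gear} -> Nut = 160*4 = 640.
Iteration 6: no further components; recursion stops.
SUM(tot_qty) = 1 + 5 + 1 + 20 + 15 + 15 + 80 + 160 + 640 = 937.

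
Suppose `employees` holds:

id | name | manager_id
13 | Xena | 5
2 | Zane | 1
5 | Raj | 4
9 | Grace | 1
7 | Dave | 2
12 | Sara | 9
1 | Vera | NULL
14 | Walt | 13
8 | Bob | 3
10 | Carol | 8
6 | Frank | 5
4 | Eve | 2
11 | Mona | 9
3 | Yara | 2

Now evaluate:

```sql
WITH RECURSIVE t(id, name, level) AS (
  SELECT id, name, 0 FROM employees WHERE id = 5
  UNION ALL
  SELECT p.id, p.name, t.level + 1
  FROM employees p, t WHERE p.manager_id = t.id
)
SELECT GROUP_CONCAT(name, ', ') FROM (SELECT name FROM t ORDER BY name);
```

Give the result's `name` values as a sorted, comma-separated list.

Base: id=5 (Raj) at level 0.
Iteration 1: rows with manager_id in {5} -> Frank (id 6, level 1), Xena (id 13, level 1).
Iteration 2: rows with manager_id in {6,13} -> Walt (id 14, level 2).
Iteration 3: no rows with manager_id in {14}; recursion stops.

Frank, Raj, Walt, Xena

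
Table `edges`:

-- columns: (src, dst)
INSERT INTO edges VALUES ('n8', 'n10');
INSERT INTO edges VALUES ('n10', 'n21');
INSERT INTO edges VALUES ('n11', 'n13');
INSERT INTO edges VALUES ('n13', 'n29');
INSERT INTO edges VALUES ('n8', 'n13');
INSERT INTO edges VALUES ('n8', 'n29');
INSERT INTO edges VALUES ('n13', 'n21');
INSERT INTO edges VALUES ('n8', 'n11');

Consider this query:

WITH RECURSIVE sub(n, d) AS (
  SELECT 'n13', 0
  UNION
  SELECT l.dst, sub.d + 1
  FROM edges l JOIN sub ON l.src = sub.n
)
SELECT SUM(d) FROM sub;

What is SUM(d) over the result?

2

Base: (n13, d=0).
Iteration 1: edges from {n13} -> (n21, d=1), (n29, d=1).
Iteration 2: no outgoing edges from {n21,n29}; recursion stops.
SUM(d) = 0 + 1 + 1 = 2.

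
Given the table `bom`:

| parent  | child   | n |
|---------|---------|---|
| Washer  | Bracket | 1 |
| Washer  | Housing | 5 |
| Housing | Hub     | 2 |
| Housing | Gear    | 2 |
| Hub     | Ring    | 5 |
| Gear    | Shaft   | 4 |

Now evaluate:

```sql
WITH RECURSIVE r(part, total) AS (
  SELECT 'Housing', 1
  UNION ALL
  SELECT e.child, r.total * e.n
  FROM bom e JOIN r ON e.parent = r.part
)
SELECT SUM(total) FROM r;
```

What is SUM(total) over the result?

Base: (Housing, total=1).
Iteration 1: components of {Housing} -> Gear = 1*2 = 2, Hub = 1*2 = 2.
Iteration 2: components of {Gear,Hub} -> Ring = 2*5 = 10, Shaft = 2*4 = 8.
Iteration 3: no further components; recursion stops.
SUM(total) = 1 + 2 + 2 + 10 + 8 = 23.

23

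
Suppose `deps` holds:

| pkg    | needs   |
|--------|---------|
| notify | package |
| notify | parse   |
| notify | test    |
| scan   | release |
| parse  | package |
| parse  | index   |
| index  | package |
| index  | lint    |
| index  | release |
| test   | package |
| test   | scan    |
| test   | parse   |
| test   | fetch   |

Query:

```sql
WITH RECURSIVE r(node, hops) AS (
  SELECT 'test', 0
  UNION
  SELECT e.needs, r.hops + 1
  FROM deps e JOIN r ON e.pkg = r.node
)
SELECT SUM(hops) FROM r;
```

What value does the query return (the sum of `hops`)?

Base: (test, hops=0).
Iteration 1: edges from {test} -> (fetch, hops=1), (package, hops=1), (parse, hops=1), (scan, hops=1).
Iteration 2: edges from {fetch,package,parse,scan} -> (index, hops=2), (package, hops=2), (release, hops=2).
Iteration 3: edges from {index,package,release} -> (lint, hops=3), (package, hops=3), (release, hops=3).
Iteration 4: no outgoing edges from {lint,package,release}; recursion stops.
SUM(hops) = 0 + 1 + 1 + 1 + 1 + 2 + 2 + 2 + 3 + 3 + 3 = 19.

19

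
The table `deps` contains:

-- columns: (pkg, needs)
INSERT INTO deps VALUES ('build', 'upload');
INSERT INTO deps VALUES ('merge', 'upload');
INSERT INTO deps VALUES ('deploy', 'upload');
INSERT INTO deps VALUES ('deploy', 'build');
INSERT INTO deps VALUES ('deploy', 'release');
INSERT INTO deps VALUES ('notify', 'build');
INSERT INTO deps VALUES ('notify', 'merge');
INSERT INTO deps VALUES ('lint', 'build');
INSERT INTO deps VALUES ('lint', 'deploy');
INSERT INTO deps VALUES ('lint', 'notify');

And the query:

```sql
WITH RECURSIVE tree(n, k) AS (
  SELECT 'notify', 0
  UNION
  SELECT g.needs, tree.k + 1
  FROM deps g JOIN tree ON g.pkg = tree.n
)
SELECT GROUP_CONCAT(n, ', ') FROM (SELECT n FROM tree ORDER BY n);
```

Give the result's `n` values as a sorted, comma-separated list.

build, merge, notify, upload

Base: (notify, k=0).
Iteration 1: edges from {notify} -> (build, k=1), (merge, k=1).
Iteration 2: edges from {build,merge} -> (upload, k=2). [UNION drops 1 duplicate row(s)]
Iteration 3: no outgoing edges from {upload}; recursion stops.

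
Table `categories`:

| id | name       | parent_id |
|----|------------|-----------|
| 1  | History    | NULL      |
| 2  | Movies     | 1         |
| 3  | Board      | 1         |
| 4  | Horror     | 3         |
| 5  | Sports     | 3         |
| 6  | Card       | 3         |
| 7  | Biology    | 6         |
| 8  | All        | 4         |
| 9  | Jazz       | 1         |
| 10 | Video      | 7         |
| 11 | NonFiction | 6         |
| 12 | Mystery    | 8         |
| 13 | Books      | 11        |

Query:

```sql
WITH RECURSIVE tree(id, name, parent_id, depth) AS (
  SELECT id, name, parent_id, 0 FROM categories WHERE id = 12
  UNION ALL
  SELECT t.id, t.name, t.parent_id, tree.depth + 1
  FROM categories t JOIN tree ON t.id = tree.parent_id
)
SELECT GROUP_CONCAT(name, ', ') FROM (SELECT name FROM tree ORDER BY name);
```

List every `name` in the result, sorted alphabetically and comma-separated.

All, Board, History, Horror, Mystery

Base: id=12 (Mystery), parent_id=8, depth 0.
Iteration 1: join on id=8 -> All (id 8, parent_id=4, depth 1).
Iteration 2: join on id=4 -> Horror (id 4, parent_id=3, depth 2).
Iteration 3: join on id=3 -> Board (id 3, parent_id=1, depth 3).
Iteration 4: join on id=1 -> History (id 1, parent_id=NULL, depth 4).
Iteration 5: parent_id is NULL; no match; recursion stops.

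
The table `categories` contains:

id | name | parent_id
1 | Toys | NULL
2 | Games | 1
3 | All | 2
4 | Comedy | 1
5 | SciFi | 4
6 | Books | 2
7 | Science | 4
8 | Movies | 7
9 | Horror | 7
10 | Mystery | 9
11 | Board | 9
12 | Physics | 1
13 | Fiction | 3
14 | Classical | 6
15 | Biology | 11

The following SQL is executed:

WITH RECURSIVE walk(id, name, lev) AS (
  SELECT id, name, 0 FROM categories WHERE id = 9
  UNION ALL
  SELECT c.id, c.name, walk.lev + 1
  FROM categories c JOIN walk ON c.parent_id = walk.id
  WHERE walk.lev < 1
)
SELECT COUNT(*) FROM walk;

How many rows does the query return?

Base: id=9 (Horror) at lev 0.
Iteration 1: rows with parent_id in {9} -> Mystery (id 10, lev 1), Board (id 11, lev 1).
Iteration 2: lev < 1 fails for all current rows; recursion stops.
Total rows emitted: 3.

3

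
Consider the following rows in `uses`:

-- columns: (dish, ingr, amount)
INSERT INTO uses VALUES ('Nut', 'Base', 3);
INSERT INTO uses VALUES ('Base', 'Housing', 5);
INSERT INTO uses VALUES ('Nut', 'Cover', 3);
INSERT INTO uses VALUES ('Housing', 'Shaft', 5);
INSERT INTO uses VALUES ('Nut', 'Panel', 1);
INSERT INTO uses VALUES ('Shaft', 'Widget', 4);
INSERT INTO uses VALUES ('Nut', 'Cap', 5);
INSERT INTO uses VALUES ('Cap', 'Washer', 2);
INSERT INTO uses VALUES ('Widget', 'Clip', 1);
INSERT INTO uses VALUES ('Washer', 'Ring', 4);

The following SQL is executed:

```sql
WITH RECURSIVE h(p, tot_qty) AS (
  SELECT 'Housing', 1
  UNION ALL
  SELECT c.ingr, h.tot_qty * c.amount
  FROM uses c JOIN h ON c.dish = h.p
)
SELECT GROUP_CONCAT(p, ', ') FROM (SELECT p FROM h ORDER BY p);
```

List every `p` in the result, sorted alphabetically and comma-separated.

Clip, Housing, Shaft, Widget

Base: (Housing, tot_qty=1).
Iteration 1: components of {Housing} -> Shaft = 1*5 = 5.
Iteration 2: components of {Shaft} -> Widget = 5*4 = 20.
Iteration 3: components of {Widget} -> Clip = 20*1 = 20.
Iteration 4: no further components; recursion stops.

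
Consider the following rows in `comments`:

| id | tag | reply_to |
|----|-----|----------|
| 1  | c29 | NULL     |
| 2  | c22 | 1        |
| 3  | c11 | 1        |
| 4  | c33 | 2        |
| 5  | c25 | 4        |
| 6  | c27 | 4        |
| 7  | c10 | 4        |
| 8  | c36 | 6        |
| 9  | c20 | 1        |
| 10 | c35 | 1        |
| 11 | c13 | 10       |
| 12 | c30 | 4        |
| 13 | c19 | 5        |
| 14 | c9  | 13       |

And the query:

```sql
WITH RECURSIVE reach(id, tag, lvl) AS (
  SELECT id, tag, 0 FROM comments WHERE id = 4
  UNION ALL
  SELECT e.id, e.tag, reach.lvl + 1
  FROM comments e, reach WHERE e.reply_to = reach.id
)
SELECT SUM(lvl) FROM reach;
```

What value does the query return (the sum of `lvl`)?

11

Base: id=4 (c33) at lvl 0.
Iteration 1: rows with reply_to in {4} -> c25 (id 5, lvl 1), c27 (id 6, lvl 1), c10 (id 7, lvl 1), c30 (id 12, lvl 1).
Iteration 2: rows with reply_to in {5,6,7,12} -> c36 (id 8, lvl 2), c19 (id 13, lvl 2).
Iteration 3: rows with reply_to in {8,13} -> c9 (id 14, lvl 3).
Iteration 4: no rows with reply_to in {14}; recursion stops.
SUM(lvl) = 0 + 1 + 1 + 1 + 1 + 2 + 2 + 3 = 11.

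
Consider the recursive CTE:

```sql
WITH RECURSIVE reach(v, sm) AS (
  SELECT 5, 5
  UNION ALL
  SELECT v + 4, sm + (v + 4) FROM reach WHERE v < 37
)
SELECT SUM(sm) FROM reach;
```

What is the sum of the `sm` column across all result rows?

Base: v=5, sm=5.
Iteration 1: 5 < 37 holds -> v = 5 + 4 = 9, sm = 5 + 9 = 14.
Iteration 2: 9 < 37 holds -> v = 9 + 4 = 13, sm = 14 + 13 = 27.
Iteration 3: 13 < 37 holds -> v = 13 + 4 = 17, sm = 27 + 17 = 44.
Iteration 4: 17 < 37 holds -> v = 17 + 4 = 21, sm = 44 + 21 = 65.
Iteration 5: 21 < 37 holds -> v = 21 + 4 = 25, sm = 65 + 25 = 90.
Iteration 6: 25 < 37 holds -> v = 25 + 4 = 29, sm = 90 + 29 = 119.
Iteration 7: 29 < 37 holds -> v = 29 + 4 = 33, sm = 119 + 33 = 152.
Iteration 8: 33 < 37 holds -> v = 33 + 4 = 37, sm = 152 + 37 = 189.
Iteration 9: 37 < 37 fails; recursion stops.
SUM(sm) = 5 + 14 + 27 + 44 + 65 + 90 + 119 + 152 + 189 = 705.

705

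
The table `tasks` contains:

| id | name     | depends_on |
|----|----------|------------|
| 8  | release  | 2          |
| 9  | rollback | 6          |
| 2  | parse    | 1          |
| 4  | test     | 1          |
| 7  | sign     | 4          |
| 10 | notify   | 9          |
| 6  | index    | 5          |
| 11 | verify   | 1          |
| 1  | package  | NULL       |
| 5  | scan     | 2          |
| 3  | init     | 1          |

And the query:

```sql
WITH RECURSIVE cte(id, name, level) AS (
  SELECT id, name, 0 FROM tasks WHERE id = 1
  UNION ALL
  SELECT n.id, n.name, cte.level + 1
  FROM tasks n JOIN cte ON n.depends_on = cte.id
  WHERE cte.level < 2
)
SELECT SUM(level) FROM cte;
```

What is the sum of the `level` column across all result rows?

Base: id=1 (package) at level 0.
Iteration 1: rows with depends_on in {1} -> parse (id 2, level 1), init (id 3, level 1), test (id 4, level 1), verify (id 11, level 1).
Iteration 2: rows with depends_on in {2,3,4,11} -> scan (id 5, level 2), sign (id 7, level 2), release (id 8, level 2).
Iteration 3: level < 2 fails for all current rows; recursion stops.
SUM(level) = 0 + 1 + 1 + 1 + 1 + 2 + 2 + 2 = 10.

10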